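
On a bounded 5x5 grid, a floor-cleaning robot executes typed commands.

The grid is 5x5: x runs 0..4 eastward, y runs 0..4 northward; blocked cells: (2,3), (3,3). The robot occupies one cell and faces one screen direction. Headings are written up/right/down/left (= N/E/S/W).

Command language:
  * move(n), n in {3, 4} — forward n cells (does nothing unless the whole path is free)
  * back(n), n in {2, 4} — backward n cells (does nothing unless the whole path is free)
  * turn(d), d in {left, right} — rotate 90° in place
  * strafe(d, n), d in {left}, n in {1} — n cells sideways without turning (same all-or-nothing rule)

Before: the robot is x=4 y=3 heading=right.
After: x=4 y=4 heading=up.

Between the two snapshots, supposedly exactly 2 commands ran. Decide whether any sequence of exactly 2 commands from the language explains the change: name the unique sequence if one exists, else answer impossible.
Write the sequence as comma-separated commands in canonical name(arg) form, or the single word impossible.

key: order matters: swapping strafe(left, 1) and turn(left) lands elsewhere
from: x=4 y=3 heading=right
t=1 strafe(left, 1) ⇒ x=4 y=4 heading=right
t=2 turn(left) ⇒ x=4 y=4 heading=up
no other 2-command option fits: unique.

strafe(left, 1), turn(left)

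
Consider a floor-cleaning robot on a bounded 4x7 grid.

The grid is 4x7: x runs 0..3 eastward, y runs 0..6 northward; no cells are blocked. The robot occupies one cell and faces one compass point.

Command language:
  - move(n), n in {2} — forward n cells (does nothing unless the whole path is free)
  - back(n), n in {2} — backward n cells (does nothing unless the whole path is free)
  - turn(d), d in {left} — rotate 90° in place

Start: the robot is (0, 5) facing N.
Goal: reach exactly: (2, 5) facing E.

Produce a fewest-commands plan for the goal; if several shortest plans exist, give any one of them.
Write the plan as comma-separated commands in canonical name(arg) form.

turn(left), turn(left), turn(left), move(2)

from: (0, 5) facing N
t=1 turn(left) ⇒ (0, 5) facing W
t=2 turn(left) ⇒ (0, 5) facing S
t=3 turn(left) ⇒ (0, 5) facing E
t=4 move(2) ⇒ (2, 5) facing E
minimal: 4 command(s), checked below 4.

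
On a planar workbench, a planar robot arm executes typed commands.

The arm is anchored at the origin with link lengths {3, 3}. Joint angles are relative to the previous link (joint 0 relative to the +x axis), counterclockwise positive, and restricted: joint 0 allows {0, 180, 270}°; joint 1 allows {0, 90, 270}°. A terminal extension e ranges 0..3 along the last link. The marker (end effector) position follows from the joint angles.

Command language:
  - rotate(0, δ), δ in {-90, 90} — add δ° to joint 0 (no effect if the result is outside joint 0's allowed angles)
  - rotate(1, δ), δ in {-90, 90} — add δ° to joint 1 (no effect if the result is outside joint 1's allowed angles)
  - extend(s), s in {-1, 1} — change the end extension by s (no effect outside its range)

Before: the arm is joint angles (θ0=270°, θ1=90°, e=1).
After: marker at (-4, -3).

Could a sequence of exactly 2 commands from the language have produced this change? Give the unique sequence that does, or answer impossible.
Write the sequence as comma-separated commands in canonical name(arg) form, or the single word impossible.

rotate(1, -90), rotate(1, -90)

initial: joint angles (θ0=270°, θ1=90°, e=1)
1. rotate(1, -90) → joint angles (θ0=270°, θ1=0°, e=1)
2. rotate(1, -90) → joint angles (θ0=270°, θ1=270°, e=1)
all 36 alternatives checked — unique.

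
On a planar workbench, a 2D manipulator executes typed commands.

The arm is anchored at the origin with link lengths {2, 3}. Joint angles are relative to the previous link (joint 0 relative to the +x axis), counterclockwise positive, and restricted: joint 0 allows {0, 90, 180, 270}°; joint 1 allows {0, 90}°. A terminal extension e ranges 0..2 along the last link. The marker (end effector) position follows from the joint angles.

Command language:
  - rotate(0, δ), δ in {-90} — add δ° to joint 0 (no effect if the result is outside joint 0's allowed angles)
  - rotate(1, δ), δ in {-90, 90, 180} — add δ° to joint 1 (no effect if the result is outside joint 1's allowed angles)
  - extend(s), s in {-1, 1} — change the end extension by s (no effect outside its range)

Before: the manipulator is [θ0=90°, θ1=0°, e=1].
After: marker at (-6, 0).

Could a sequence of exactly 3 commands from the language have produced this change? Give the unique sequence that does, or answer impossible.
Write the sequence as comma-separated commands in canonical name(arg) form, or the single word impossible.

rotate(0, -90), rotate(0, -90), rotate(0, -90)

t0: [θ0=90°, θ1=0°, e=1]
step 1 (rotate(0, -90)): [θ0=0°, θ1=0°, e=1]
step 2 (rotate(0, -90)): [θ0=270°, θ1=0°, e=1]
step 3 (rotate(0, -90)): [θ0=180°, θ1=0°, e=1]
no rival 3-sequence matches.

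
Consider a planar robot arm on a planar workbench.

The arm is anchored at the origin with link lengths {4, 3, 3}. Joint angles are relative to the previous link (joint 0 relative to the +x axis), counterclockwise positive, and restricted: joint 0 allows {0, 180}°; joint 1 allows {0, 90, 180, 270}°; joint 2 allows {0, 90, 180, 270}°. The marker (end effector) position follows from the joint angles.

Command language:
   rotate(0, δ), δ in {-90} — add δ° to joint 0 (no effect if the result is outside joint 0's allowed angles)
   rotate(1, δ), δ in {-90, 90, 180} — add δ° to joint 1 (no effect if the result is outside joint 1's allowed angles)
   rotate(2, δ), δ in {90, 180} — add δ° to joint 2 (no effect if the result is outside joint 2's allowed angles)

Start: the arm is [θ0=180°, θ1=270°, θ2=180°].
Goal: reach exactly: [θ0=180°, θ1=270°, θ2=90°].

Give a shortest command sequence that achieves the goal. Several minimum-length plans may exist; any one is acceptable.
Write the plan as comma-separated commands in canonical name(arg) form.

rotate(2, 180), rotate(2, 90)

initial: [θ0=180°, θ1=270°, θ2=180°]
t=1 rotate(2, 180) ⇒ [θ0=180°, θ1=270°, θ2=0°]
t=2 rotate(2, 90) ⇒ [θ0=180°, θ1=270°, θ2=90°]
minimal: 2 command(s), checked below 2.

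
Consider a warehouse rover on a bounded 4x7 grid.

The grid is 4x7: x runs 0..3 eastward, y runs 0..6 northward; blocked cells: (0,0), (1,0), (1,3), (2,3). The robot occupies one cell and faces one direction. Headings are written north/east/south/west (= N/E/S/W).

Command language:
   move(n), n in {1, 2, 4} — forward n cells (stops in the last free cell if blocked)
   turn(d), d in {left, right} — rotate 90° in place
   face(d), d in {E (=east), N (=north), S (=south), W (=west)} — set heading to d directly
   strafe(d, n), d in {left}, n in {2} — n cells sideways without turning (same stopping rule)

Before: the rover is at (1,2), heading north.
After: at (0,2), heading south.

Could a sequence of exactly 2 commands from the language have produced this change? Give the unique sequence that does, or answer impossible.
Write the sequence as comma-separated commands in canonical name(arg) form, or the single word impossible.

key: position moved to (0,2) AND the heading swung to S — translation plus rotation needed
start: at (1,2), heading north
t=1 strafe(left, 2) ⇒ at (0,2), heading north
t=2 face(S) ⇒ at (0,2), heading south
no rival 2-sequence matches.

strafe(left, 2), face(S)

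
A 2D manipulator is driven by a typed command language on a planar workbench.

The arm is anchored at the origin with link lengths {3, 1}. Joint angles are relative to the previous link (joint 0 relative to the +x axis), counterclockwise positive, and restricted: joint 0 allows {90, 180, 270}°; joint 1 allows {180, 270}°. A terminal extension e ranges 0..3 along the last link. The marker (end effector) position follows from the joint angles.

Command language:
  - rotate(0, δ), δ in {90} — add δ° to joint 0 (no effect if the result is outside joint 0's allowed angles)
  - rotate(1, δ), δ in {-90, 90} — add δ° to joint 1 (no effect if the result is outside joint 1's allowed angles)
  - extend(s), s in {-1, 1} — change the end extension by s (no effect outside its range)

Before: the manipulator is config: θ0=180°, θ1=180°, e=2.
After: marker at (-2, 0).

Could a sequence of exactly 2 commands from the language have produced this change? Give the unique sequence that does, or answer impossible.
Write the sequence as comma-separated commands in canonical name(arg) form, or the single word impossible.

extend(-1), extend(-1)

start: config: θ0=180°, θ1=180°, e=2
[1] after extend(-1): config: θ0=180°, θ1=180°, e=1
[2] after extend(-1): config: θ0=180°, θ1=180°, e=0
no rival 2-sequence matches.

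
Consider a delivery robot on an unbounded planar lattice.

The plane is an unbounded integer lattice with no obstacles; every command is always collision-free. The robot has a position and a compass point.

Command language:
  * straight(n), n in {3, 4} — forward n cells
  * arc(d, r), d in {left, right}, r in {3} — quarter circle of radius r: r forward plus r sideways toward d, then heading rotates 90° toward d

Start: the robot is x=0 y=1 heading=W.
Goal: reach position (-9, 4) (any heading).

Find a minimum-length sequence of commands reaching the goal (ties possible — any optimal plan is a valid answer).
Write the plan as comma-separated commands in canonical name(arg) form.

initial: x=0 y=1 heading=W
t=1 arc(right, 3) ⇒ x=-3 y=4 heading=N
t=2 arc(left, 3) ⇒ x=-6 y=7 heading=W
t=3 arc(left, 3) ⇒ x=-9 y=4 heading=S
shorter routes all fall short; 3 is best.

arc(right, 3), arc(left, 3), arc(left, 3)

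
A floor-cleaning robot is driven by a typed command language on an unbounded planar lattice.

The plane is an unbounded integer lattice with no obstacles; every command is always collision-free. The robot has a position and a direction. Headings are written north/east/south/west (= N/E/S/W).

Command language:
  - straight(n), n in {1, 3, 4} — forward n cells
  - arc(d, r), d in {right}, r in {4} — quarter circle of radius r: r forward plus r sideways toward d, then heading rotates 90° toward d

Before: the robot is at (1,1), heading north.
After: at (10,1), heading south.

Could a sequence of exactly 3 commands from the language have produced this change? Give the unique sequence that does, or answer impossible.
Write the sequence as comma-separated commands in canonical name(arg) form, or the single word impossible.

key: position moved to (10,1) AND the heading swung to S — translation plus rotation needed
t0: at (1,1), heading north
t=1 arc(right, 4) ⇒ at (5,5), heading east
t=2 straight(1) ⇒ at (6,5), heading east
t=3 arc(right, 4) ⇒ at (10,1), heading south
no other 3-command option fits: unique.

arc(right, 4), straight(1), arc(right, 4)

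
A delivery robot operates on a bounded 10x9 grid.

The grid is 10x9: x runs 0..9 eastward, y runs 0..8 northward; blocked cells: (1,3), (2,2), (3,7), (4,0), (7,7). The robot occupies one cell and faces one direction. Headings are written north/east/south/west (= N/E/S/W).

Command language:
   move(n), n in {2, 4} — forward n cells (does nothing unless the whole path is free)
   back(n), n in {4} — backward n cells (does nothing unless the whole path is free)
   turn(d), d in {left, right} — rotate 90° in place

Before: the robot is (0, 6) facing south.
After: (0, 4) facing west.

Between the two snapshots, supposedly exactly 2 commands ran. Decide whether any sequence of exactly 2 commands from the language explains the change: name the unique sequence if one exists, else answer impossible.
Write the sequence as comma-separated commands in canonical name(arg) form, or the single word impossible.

move(2), turn(right)

key: position moved to (0,4) AND the heading swung to W — translation plus rotation needed
initial: (0, 6) facing south
1. move(2) → (0, 4) facing south
2. turn(right) → (0, 4) facing west
all 25 alternatives checked — unique.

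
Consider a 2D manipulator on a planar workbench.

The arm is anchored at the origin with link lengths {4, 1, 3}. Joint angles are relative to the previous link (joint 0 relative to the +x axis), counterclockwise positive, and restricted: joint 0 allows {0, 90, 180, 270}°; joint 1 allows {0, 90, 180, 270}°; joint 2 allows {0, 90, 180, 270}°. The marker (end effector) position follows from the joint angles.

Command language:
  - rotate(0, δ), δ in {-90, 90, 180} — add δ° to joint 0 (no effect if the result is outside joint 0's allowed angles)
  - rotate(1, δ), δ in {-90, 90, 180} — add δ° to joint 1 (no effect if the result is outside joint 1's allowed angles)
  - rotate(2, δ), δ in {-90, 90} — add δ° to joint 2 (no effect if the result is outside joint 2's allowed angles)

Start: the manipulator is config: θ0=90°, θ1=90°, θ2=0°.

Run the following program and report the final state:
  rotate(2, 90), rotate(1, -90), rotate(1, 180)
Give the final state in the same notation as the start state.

config: θ0=90°, θ1=180°, θ2=90°

start: config: θ0=90°, θ1=90°, θ2=0°
[1] after rotate(2, 90): config: θ0=90°, θ1=90°, θ2=90°
[2] after rotate(1, -90): config: θ0=90°, θ1=0°, θ2=90°
[3] after rotate(1, 180): config: θ0=90°, θ1=180°, θ2=90°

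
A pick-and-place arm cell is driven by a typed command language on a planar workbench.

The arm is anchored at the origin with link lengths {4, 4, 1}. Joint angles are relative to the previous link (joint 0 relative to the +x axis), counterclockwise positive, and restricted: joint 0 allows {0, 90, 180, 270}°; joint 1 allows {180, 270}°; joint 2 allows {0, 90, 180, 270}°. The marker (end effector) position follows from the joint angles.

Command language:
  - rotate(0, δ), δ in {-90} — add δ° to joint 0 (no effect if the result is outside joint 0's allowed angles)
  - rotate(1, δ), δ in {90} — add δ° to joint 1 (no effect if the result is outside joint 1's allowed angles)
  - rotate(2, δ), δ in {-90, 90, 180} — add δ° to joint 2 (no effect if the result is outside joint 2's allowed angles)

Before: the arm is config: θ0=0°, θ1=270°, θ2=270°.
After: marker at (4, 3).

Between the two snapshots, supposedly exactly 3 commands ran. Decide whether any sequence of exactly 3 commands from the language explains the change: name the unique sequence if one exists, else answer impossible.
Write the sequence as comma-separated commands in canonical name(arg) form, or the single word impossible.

rotate(0, -90), rotate(0, -90), rotate(0, -90)

initial: config: θ0=0°, θ1=270°, θ2=270°
[1] after rotate(0, -90): config: θ0=270°, θ1=270°, θ2=270°
[2] after rotate(0, -90): config: θ0=180°, θ1=270°, θ2=270°
[3] after rotate(0, -90): config: θ0=90°, θ1=270°, θ2=270°
uniquely the one of 125 3-step routes that fits.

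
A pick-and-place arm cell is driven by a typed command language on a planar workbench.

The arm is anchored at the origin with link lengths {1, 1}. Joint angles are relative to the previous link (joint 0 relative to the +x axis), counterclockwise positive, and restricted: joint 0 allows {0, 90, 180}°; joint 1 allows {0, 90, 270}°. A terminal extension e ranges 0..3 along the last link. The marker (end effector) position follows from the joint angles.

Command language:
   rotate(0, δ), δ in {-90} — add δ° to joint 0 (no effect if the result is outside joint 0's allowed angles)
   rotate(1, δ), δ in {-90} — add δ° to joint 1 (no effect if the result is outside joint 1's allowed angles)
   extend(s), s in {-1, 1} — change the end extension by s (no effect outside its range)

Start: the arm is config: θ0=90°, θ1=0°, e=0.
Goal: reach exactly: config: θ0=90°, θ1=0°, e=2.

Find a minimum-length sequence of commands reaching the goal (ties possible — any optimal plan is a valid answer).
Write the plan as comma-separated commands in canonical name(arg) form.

initial: config: θ0=90°, θ1=0°, e=0
[1] after extend(1): config: θ0=90°, θ1=0°, e=1
[2] after extend(1): config: θ0=90°, θ1=0°, e=2
shorter routes all fall short; 2 is best.

extend(1), extend(1)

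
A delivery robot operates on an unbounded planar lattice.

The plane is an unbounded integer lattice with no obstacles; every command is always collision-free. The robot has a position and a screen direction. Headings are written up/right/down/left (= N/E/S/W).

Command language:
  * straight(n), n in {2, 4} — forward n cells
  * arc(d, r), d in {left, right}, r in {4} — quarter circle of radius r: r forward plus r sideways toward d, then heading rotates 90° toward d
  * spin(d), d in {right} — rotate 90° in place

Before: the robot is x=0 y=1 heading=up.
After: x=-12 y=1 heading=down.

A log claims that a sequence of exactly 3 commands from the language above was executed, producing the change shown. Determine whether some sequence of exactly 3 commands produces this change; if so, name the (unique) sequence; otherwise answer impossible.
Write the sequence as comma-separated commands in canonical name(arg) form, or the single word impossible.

arc(left, 4), straight(4), arc(left, 4)

key: position moved to (-12,1) AND the heading swung to S — translation plus rotation needed
initial: x=0 y=1 heading=up
t=1 arc(left, 4) ⇒ x=-4 y=5 heading=left
t=2 straight(4) ⇒ x=-8 y=5 heading=left
t=3 arc(left, 4) ⇒ x=-12 y=1 heading=down
no other 3-command option fits: unique.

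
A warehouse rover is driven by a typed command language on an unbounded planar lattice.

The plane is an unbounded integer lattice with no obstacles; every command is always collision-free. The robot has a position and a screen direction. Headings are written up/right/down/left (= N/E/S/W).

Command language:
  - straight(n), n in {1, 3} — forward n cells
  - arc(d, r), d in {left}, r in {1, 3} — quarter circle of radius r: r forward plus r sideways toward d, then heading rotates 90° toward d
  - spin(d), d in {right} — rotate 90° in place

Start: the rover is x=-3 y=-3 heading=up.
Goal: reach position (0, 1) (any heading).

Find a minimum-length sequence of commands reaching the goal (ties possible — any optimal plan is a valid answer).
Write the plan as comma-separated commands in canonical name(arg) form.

spin(right), arc(left, 3), straight(1)

start: x=-3 y=-3 heading=up
1. spin(right) → x=-3 y=-3 heading=right
2. arc(left, 3) → x=0 y=0 heading=up
3. straight(1) → x=0 y=1 heading=up
shorter routes all fall short; 3 is best.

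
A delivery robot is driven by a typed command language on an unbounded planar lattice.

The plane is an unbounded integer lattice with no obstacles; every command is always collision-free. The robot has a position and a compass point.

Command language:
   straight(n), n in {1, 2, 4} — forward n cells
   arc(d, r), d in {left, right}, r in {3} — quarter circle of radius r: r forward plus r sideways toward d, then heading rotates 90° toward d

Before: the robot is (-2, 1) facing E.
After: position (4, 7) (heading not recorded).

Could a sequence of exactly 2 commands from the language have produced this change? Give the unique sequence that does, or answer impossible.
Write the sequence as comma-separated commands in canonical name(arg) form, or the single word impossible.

arc(left, 3), arc(right, 3)

key: order matters: swapping arc(left, 3) and arc(right, 3) lands elsewhere
from: (-2, 1) facing E
[1] after arc(left, 3): (1, 4) facing N
[2] after arc(right, 3): (4, 7) facing E
uniquely the one of 25 2-step routes that fits.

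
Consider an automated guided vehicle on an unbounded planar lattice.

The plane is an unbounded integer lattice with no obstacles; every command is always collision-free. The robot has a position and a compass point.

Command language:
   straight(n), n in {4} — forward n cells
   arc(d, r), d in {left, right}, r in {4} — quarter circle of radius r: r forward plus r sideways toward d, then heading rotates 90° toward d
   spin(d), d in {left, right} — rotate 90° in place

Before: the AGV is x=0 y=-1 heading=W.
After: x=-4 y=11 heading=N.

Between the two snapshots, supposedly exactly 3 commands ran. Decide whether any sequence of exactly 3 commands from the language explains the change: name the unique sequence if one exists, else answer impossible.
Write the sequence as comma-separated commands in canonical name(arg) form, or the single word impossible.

arc(right, 4), straight(4), straight(4)

key: order matters: swapping arc(right, 4) and straight(4) lands elsewhere
start: x=0 y=-1 heading=W
[1] after arc(right, 4): x=-4 y=3 heading=N
[2] after straight(4): x=-4 y=7 heading=N
[3] after straight(4): x=-4 y=11 heading=N
uniquely the one of 125 3-step routes that fits.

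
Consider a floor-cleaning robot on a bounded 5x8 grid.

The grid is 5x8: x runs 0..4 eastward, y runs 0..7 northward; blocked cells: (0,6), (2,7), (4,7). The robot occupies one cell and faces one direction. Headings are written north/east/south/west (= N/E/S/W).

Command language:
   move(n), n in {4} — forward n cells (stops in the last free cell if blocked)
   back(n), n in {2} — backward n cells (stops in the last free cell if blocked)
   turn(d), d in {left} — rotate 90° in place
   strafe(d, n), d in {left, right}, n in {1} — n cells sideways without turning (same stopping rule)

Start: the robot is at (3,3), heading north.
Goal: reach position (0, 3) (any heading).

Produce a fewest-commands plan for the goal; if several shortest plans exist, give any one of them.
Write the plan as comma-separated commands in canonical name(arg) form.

turn(left), move(4)

start: at (3,3), heading north
[1] after turn(left): at (3,3), heading west
[2] after move(4): at (0,3), heading west
shorter routes all fall short; 2 is best.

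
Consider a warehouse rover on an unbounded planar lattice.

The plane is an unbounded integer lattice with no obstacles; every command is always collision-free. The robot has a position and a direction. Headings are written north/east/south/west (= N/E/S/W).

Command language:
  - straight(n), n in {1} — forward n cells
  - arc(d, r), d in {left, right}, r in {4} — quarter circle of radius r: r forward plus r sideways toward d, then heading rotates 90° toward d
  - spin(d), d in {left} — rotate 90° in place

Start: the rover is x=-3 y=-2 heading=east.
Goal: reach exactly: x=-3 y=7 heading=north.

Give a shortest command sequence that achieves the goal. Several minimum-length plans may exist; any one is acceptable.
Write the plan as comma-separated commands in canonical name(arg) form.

from: x=-3 y=-2 heading=east
t=1 arc(left, 4) ⇒ x=1 y=2 heading=north
t=2 spin(left) ⇒ x=1 y=2 heading=west
t=3 arc(right, 4) ⇒ x=-3 y=6 heading=north
t=4 straight(1) ⇒ x=-3 y=7 heading=north
nothing shorter than 4 reaches the goal.

arc(left, 4), spin(left), arc(right, 4), straight(1)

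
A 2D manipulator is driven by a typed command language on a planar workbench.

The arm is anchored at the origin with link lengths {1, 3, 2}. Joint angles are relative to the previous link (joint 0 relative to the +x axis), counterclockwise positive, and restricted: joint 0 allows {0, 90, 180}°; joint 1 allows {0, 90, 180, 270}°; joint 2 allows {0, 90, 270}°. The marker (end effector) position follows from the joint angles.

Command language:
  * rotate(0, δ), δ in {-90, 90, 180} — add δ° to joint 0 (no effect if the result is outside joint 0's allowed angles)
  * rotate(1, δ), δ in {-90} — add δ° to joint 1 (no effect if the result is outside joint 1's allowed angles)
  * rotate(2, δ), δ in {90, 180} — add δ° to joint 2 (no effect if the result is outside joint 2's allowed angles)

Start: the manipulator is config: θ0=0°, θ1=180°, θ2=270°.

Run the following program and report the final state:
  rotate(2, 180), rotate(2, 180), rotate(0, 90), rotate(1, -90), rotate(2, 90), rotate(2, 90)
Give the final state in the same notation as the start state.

start: config: θ0=0°, θ1=180°, θ2=270°
1. rotate(2, 180) → config: θ0=0°, θ1=180°, θ2=90°
2. rotate(2, 180) → config: θ0=0°, θ1=180°, θ2=270°
3. rotate(0, 90) → config: θ0=90°, θ1=180°, θ2=270°
4. rotate(1, -90) → config: θ0=90°, θ1=90°, θ2=270°
5. rotate(2, 90) → config: θ0=90°, θ1=90°, θ2=0°
6. rotate(2, 90) → config: θ0=90°, θ1=90°, θ2=90°

config: θ0=90°, θ1=90°, θ2=90°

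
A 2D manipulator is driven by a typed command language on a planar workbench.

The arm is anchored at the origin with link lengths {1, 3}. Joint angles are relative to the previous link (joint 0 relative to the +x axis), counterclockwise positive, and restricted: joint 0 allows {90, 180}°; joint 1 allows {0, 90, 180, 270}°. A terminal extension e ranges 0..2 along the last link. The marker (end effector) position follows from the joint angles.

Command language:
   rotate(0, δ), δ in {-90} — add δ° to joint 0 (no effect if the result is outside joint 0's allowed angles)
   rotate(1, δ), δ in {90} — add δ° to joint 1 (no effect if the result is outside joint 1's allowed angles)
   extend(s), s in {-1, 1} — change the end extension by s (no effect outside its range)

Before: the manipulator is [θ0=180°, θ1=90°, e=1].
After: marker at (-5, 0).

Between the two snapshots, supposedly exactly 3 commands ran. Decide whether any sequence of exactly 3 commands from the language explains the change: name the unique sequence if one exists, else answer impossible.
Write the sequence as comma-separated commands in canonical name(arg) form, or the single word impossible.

t0: [θ0=180°, θ1=90°, e=1]
t=1 rotate(1, 90) ⇒ [θ0=180°, θ1=180°, e=1]
t=2 rotate(1, 90) ⇒ [θ0=180°, θ1=270°, e=1]
t=3 rotate(1, 90) ⇒ [θ0=180°, θ1=0°, e=1]
uniquely the one of 64 3-step routes that fits.

rotate(1, 90), rotate(1, 90), rotate(1, 90)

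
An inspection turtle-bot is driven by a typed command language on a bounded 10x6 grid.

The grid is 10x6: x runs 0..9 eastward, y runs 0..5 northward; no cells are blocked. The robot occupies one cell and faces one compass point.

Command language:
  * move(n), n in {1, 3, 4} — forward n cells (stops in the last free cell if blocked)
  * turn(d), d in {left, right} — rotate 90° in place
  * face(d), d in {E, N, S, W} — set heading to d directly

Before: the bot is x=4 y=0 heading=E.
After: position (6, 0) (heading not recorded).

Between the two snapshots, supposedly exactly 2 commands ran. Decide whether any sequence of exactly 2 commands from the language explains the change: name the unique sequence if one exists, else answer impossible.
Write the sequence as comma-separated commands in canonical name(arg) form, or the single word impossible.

move(1), move(1)

from: x=4 y=0 heading=E
1. move(1) → x=5 y=0 heading=E
2. move(1) → x=6 y=0 heading=E
no rival 2-sequence matches.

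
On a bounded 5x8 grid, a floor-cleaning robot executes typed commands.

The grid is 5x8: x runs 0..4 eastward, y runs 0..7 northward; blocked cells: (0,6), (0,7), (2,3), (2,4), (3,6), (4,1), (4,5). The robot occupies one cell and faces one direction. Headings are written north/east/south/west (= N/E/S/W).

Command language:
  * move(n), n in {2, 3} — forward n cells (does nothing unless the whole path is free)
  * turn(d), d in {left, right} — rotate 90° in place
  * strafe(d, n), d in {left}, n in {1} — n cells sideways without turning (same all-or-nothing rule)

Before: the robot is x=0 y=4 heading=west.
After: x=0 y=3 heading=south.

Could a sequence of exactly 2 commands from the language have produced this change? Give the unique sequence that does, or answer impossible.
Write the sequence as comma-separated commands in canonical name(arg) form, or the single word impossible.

strafe(left, 1), turn(left)

key: position moved to (0,3) AND the heading swung to S — translation plus rotation needed
initial: x=0 y=4 heading=west
[1] after strafe(left, 1): x=0 y=3 heading=west
[2] after turn(left): x=0 y=3 heading=south
all 25 alternatives checked — unique.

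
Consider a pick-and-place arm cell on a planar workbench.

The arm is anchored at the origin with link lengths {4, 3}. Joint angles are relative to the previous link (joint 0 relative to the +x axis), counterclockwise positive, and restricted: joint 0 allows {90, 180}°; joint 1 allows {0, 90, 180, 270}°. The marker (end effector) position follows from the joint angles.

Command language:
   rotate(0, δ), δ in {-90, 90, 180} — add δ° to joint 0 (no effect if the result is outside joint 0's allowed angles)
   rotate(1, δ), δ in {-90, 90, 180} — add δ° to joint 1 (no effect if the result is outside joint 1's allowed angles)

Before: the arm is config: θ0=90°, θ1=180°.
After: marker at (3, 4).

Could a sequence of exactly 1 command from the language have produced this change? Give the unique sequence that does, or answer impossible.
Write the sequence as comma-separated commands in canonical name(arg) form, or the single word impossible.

rotate(1, 90)

initial: config: θ0=90°, θ1=180°
1. rotate(1, 90) → config: θ0=90°, θ1=270°
uniquely the one of 6 1-step routes that fits.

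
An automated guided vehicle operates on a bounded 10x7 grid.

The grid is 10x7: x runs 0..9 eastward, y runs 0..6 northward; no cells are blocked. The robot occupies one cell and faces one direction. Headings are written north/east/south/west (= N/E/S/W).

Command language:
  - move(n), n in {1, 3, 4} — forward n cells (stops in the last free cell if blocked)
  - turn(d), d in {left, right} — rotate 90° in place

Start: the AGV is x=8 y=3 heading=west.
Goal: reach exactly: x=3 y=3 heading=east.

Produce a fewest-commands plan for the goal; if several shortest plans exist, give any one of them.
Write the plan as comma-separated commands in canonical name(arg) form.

move(1), move(4), turn(left), turn(left)

initial: x=8 y=3 heading=west
1. move(1) → x=7 y=3 heading=west
2. move(4) → x=3 y=3 heading=west
3. turn(left) → x=3 y=3 heading=south
4. turn(left) → x=3 y=3 heading=east
shorter routes all fall short; 4 is best.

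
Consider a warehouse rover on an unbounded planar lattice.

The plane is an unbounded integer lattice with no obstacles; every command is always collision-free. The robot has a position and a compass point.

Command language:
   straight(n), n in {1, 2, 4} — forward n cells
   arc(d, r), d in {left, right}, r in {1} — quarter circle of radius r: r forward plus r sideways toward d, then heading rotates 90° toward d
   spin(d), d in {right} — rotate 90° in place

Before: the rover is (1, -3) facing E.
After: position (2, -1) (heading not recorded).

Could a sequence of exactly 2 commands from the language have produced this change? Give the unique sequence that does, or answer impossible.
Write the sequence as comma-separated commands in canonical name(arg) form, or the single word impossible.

key: order matters: swapping arc(left, 1) and straight(1) lands elsewhere
begin: (1, -3) facing E
t=1 arc(left, 1) ⇒ (2, -2) facing N
t=2 straight(1) ⇒ (2, -1) facing N
no rival 2-sequence matches.

arc(left, 1), straight(1)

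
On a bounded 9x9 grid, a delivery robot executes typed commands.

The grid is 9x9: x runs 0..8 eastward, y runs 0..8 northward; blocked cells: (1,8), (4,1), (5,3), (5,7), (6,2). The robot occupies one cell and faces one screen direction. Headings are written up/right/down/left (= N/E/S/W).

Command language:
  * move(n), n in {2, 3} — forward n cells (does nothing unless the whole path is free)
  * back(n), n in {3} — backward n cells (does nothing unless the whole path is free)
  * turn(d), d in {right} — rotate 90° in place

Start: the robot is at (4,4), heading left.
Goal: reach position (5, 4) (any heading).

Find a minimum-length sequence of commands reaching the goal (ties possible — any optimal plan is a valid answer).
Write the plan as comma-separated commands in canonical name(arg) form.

initial: at (4,4), heading left
step 1 (move(2)): at (2,4), heading left
step 2 (back(3)): at (5,4), heading left
minimal: 2 command(s), checked below 2.

move(2), back(3)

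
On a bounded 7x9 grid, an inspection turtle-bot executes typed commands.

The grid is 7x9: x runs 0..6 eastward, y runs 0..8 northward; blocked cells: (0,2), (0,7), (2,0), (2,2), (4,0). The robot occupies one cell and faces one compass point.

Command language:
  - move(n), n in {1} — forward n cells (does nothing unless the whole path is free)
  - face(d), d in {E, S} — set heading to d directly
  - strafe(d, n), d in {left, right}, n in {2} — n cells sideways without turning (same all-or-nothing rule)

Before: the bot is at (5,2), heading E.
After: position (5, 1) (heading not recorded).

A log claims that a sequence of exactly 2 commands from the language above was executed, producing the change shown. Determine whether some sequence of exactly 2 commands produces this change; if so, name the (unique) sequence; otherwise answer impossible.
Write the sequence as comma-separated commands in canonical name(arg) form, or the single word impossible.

key: order matters: swapping face(S) and move(1) lands elsewhere
start: at (5,2), heading E
step 1 (face(S)): at (5,2), heading S
step 2 (move(1)): at (5,1), heading S
no rival 2-sequence matches.

face(S), move(1)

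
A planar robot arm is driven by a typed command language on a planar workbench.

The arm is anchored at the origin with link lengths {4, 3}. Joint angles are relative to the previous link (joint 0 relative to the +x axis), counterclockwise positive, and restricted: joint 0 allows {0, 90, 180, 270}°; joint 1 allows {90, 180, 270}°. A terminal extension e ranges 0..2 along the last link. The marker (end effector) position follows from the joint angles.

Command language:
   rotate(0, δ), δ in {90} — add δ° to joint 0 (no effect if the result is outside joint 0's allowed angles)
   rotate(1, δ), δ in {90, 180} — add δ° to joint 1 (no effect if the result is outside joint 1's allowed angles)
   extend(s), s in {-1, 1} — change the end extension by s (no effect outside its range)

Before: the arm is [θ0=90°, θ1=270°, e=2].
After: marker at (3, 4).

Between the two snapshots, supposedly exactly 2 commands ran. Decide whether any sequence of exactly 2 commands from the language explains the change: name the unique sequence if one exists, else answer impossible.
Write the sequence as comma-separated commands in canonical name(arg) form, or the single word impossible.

start: [θ0=90°, θ1=270°, e=2]
[1] after extend(-1): [θ0=90°, θ1=270°, e=1]
[2] after extend(-1): [θ0=90°, θ1=270°, e=0]
uniquely the one of 25 2-step routes that fits.

extend(-1), extend(-1)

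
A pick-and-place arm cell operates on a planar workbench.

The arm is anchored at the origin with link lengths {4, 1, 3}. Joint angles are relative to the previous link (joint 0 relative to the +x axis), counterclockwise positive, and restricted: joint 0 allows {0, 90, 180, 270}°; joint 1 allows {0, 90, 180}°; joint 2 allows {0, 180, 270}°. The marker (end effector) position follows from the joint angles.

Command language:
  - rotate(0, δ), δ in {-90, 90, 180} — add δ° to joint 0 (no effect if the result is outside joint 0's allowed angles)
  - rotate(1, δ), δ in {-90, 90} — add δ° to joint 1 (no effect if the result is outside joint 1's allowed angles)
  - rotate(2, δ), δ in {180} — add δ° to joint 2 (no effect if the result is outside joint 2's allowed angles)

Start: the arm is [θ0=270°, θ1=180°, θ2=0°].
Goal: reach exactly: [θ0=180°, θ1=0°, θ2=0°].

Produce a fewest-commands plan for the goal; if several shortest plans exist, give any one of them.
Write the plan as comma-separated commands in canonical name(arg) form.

rotate(0, -90), rotate(1, -90), rotate(1, -90)

t0: [θ0=270°, θ1=180°, θ2=0°]
1. rotate(0, -90) → [θ0=180°, θ1=180°, θ2=0°]
2. rotate(1, -90) → [θ0=180°, θ1=90°, θ2=0°]
3. rotate(1, -90) → [θ0=180°, θ1=0°, θ2=0°]
shorter routes all fall short; 3 is best.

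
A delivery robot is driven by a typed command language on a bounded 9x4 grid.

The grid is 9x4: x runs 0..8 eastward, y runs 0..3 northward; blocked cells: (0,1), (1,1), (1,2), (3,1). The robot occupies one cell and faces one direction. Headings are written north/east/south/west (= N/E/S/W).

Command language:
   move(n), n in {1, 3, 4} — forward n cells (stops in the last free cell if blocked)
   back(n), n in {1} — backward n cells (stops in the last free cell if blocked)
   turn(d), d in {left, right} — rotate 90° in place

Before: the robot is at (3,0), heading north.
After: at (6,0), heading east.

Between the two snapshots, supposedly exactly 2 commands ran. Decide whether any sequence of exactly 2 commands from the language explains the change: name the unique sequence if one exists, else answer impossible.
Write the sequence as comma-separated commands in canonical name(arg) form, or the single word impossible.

key: order matters: swapping turn(right) and move(3) lands elsewhere
initial: at (3,0), heading north
1. turn(right) → at (3,0), heading east
2. move(3) → at (6,0), heading east
uniquely the one of 36 2-step routes that fits.

turn(right), move(3)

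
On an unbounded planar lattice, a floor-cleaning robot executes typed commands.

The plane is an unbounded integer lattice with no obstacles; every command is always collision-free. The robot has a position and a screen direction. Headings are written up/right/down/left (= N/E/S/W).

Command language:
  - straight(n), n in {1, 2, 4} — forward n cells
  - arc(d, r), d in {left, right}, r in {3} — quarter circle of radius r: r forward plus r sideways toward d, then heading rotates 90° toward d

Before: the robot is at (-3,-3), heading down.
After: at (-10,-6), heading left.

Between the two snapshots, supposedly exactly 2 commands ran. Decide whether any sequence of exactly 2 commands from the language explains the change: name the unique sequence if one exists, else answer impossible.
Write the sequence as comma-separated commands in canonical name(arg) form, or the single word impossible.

key: running straight(4) before arc(right, 3) would end elsewhere — order is forced
initial: at (-3,-3), heading down
t=1 arc(right, 3) ⇒ at (-6,-6), heading left
t=2 straight(4) ⇒ at (-10,-6), heading left
uniquely the one of 25 2-step routes that fits.

arc(right, 3), straight(4)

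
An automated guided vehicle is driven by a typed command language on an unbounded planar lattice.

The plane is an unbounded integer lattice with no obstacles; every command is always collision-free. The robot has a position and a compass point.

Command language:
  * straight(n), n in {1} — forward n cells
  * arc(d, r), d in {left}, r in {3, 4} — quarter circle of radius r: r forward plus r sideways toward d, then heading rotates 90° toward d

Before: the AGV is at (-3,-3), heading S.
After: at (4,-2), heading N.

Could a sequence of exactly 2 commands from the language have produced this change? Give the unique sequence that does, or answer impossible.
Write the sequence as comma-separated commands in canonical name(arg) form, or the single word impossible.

key: running arc(left, 4) before arc(left, 3) would end elsewhere — order is forced
t0: at (-3,-3), heading S
step 1 (arc(left, 3)): at (0,-6), heading E
step 2 (arc(left, 4)): at (4,-2), heading N
uniquely the one of 9 2-step routes that fits.

arc(left, 3), arc(left, 4)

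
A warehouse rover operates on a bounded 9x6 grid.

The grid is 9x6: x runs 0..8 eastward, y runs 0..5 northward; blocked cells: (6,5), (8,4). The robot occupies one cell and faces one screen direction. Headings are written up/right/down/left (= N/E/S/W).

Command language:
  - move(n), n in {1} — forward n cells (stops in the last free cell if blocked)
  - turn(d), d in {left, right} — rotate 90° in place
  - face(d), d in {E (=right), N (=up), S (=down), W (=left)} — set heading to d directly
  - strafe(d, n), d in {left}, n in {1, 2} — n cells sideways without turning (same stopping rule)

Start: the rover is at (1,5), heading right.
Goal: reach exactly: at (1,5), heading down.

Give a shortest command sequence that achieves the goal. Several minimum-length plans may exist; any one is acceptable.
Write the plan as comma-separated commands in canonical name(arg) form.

initial: at (1,5), heading right
t=1 face(S) ⇒ at (1,5), heading down
nothing shorter than 1 reaches the goal.

face(S)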